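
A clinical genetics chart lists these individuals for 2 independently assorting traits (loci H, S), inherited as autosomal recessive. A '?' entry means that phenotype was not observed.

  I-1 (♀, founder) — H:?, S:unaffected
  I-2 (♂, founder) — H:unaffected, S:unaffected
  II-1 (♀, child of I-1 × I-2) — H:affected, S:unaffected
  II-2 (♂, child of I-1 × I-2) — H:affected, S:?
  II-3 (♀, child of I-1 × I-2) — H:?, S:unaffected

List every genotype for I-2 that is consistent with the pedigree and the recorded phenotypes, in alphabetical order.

I-2 ∈ {Hh SS, Hh Ss}

H/I-1 ? ·: Hh|hh
H/I-2 un ·: Hh
H/II-1 aff I-1×I-2: hh
H/II-2 aff I-1×I-2: hh
H/II-3 ? I-1×I-2: HH|Hh|hh
⇒ H over [I-1,I-2,II-1,II-2,II-3]: 5 consistent
S/I-1 un ·: SS|Ss
S/I-2 un ·: SS|Ss
S/II-1 un I-1×I-2: SS|Ss
S/II-2 ? I-1×I-2: SS|Ss|ss
S/II-3 un I-1×I-2: SS|Ss
⇒ S over [I-1,I-2,II-1,II-2,II-3]: 29 consistent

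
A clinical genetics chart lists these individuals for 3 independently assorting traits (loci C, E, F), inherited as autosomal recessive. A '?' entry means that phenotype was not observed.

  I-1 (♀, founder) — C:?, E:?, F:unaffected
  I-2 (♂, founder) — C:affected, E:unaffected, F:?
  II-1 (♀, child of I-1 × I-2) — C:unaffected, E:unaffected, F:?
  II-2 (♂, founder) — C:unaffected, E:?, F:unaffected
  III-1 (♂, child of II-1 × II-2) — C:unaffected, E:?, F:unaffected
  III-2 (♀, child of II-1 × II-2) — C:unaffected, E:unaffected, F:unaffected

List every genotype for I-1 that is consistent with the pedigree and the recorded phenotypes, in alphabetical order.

I-1 ∈ {CC EE FF, CC EE Ff, CC Ee FF, CC Ee Ff, CC ee FF, CC ee Ff, Cc EE FF, Cc EE Ff, Cc Ee FF, Cc Ee Ff, Cc ee FF, Cc ee Ff}

C/I-1 ? ·: CC|Cc
C/I-2 aff ·: cc
C/II-1 un I-1×I-2: Cc
C/II-2 un ·: CC|Cc
C/III-1 un II-1×II-2: CC|Cc
C/III-2 un II-1×II-2: CC|Cc
⇒ C over [I-1,I-2,II-1,II-2,III-1,III-2]: 16 consistent
E/I-1 ? ·: EE|Ee|ee
E/I-2 un ·: EE|Ee
E/II-1 un I-1×I-2: EE|Ee
E/II-2 ? ·: EE|Ee|ee
E/III-1 ? II-1×II-2: EE|Ee|ee
E/III-2 un II-1×II-2: EE|Ee
⇒ E over [I-1,I-2,II-1,II-2,III-1,III-2]: 84 consistent
F/I-1 un ·: FF|Ff
F/I-2 ? ·: FF|Ff|ff
F/II-1 ? I-1×I-2: FF|Ff|ff
F/II-2 un ·: FF|Ff
F/III-1 un II-1×II-2: FF|Ff
F/III-2 un II-1×II-2: FF|Ff
⇒ F over [I-1,I-2,II-1,II-2,III-1,III-2]: 64 consistent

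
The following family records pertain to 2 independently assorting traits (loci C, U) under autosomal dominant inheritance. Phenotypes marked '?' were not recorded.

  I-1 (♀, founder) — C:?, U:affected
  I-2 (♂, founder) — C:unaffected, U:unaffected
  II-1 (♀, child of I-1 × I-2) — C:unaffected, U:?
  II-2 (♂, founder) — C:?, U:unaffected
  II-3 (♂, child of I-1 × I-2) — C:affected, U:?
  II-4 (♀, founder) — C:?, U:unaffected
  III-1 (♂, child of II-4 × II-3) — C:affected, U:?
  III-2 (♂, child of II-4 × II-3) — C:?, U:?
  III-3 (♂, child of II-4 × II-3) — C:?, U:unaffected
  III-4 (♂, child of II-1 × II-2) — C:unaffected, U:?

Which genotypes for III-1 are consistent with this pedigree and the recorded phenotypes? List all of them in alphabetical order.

C/I-1 ? ·: Cc
C/I-2 un ·: cc
C/II-1 un I-1×I-2: cc
C/II-2 ? ·: cc|Cc
C/II-3 aff I-1×I-2: Cc
C/II-4 ? ·: cc|Cc|CC
C/III-1 aff II-4×II-3: Cc|CC
C/III-2 ? II-4×II-3: cc|Cc|CC
C/III-3 ? II-4×II-3: cc|Cc|CC
C/III-4 un II-1×II-2: cc
⇒ C over [I-1,I-2,II-1,II-2,II-3,II-4,III-1,III-2,III-3,III-4]: 60 consistent
U/I-1 aff ·: Uu|UU
U/I-2 un ·: uu
U/II-1 ? I-1×I-2: uu|Uu
U/II-2 un ·: uu
U/II-3 ? I-1×I-2: uu|Uu
U/II-4 un ·: uu
U/III-1 ? II-4×II-3: uu|Uu
U/III-2 ? II-4×II-3: uu|Uu
U/III-3 un II-4×II-3: uu
U/III-4 ? II-1×II-2: uu|Uu
⇒ U over [I-1,I-2,II-1,II-2,II-3,II-4,III-1,III-2,III-3,III-4]: 23 consistent

III-1 ∈ {CC Uu, CC uu, Cc Uu, Cc uu}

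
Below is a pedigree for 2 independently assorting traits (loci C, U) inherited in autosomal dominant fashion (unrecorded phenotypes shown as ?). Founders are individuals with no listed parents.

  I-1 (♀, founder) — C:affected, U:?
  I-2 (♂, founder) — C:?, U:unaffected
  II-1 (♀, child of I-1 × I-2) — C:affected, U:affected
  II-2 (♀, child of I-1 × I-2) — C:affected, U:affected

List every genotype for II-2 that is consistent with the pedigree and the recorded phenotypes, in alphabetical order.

II-2 ∈ {CC Uu, Cc Uu}

C/I-1 aff ·: Cc|CC
C/I-2 ? ·: cc|Cc|CC
C/II-1 aff I-1×I-2: Cc|CC
C/II-2 aff I-1×I-2: Cc|CC
⇒ C over [I-1,I-2,II-1,II-2]: 15 consistent
U/I-1 ? ·: Uu|UU
U/I-2 un ·: uu
U/II-1 aff I-1×I-2: Uu
U/II-2 aff I-1×I-2: Uu
⇒ U over [I-1,I-2,II-1,II-2]: 2 consistent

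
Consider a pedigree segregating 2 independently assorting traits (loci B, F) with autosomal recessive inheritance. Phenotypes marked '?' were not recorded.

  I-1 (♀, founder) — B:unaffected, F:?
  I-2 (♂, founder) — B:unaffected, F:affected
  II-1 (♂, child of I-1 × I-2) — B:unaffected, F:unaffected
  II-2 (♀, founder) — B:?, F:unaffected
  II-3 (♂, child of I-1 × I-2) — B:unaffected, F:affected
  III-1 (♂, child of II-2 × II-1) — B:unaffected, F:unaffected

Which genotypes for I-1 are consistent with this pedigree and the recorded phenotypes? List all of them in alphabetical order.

B/I-1 un ·: BB|Bb
B/I-2 un ·: BB|Bb
B/II-1 un I-1×I-2: BB|Bb
B/II-2 ? ·: BB|Bb|bb
B/II-3 un I-1×I-2: BB|Bb
B/III-1 un II-2×II-1: BB|Bb
⇒ B over [I-1,I-2,II-1,II-2,II-3,III-1]: 58 consistent
F/I-1 ? ·: Ff
F/I-2 aff ·: ff
F/II-1 un I-1×I-2: Ff
F/II-2 un ·: FF|Ff
F/II-3 aff I-1×I-2: ff
F/III-1 un II-2×II-1: FF|Ff
⇒ F over [I-1,I-2,II-1,II-2,II-3,III-1]: 4 consistent

I-1 ∈ {BB Ff, Bb Ff}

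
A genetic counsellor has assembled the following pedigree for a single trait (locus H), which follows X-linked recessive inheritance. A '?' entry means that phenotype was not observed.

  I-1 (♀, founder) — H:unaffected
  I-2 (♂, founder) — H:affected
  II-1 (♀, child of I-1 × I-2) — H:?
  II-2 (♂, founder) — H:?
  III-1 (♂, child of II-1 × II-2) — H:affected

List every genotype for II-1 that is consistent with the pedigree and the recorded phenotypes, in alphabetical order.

II-1 ∈ {X^HX^h, X^hX^h}

H/I-1 un ·: X^HX^H|X^HX^h
H/I-2 aff ·: X^hY
H/II-1 ? I-1×I-2: X^HX^h|X^hX^h
H/II-2 ? ·: X^HY|X^hY
H/III-1 aff II-1×II-2: X^hY
⇒ H over [I-1,I-2,II-1,II-2,III-1]: 6 consistent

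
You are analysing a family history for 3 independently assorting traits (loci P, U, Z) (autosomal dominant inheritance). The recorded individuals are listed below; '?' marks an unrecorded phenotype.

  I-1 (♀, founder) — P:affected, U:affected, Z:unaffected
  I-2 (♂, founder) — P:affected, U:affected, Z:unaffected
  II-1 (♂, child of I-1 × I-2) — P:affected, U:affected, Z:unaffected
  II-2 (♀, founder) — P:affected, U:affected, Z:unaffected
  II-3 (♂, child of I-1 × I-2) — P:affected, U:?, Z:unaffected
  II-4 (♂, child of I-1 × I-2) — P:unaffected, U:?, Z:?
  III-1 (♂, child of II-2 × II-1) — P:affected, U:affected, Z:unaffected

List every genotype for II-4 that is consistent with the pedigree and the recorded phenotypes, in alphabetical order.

II-4 ∈ {pp UU zz, pp Uu zz, pp uu zz}

P/I-1 aff ·: Pp
P/I-2 aff ·: Pp
P/II-1 aff I-1×I-2: Pp|PP
P/II-2 aff ·: Pp|PP
P/II-3 aff I-1×I-2: Pp|PP
P/II-4 un I-1×I-2: pp
P/III-1 aff II-2×II-1: Pp|PP
⇒ P over [I-1,I-2,II-1,II-2,II-3,II-4,III-1]: 14 consistent
U/I-1 aff ·: Uu|UU
U/I-2 aff ·: Uu|UU
U/II-1 aff I-1×I-2: Uu|UU
U/II-2 aff ·: Uu|UU
U/II-3 ? I-1×I-2: uu|Uu|UU
U/II-4 ? I-1×I-2: uu|Uu|UU
U/III-1 aff II-2×II-1: Uu|UU
⇒ U over [I-1,I-2,II-1,II-2,II-3,II-4,III-1]: 122 consistent
Z/I-1 un ·: zz
Z/I-2 un ·: zz
Z/II-1 un I-1×I-2: zz
Z/II-2 un ·: zz
Z/II-3 un I-1×I-2: zz
Z/II-4 ? I-1×I-2: zz
Z/III-1 un II-2×II-1: zz
⇒ Z over [I-1,I-2,II-1,II-2,II-3,II-4,III-1]: 1 consistent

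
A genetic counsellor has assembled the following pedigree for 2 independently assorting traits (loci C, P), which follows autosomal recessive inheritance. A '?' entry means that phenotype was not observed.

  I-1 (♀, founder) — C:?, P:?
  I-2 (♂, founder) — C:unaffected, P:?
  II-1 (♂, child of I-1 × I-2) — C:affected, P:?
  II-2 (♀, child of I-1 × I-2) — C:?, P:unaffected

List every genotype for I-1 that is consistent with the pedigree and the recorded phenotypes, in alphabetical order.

C/I-1 ? ·: Cc|cc
C/I-2 un ·: Cc
C/II-1 aff I-1×I-2: cc
C/II-2 ? I-1×I-2: CC|Cc|cc
⇒ C over [I-1,I-2,II-1,II-2]: 5 consistent
P/I-1 ? ·: PP|Pp|pp
P/I-2 ? ·: PP|Pp|pp
P/II-1 ? I-1×I-2: PP|Pp|pp
P/II-2 un I-1×I-2: PP|Pp
⇒ P over [I-1,I-2,II-1,II-2]: 21 consistent

I-1 ∈ {Cc PP, Cc Pp, Cc pp, cc PP, cc Pp, cc pp}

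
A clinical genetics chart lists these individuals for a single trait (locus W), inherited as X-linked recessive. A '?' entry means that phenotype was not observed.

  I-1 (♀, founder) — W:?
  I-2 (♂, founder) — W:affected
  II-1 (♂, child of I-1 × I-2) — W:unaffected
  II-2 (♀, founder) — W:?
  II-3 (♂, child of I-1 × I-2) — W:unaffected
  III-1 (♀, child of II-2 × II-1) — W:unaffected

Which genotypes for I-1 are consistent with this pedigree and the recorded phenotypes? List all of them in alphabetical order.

W/I-1 ? ·: X^WX^W|X^WX^w
W/I-2 aff ·: X^wY
W/II-1 un I-1×I-2: X^WY
W/II-2 ? ·: X^WX^W|X^WX^w|X^wX^w
W/II-3 un I-1×I-2: X^WY
W/III-1 un II-2×II-1: X^WX^W|X^WX^w
⇒ W over [I-1,I-2,II-1,II-2,II-3,III-1]: 8 consistent

I-1 ∈ {X^WX^W, X^WX^w}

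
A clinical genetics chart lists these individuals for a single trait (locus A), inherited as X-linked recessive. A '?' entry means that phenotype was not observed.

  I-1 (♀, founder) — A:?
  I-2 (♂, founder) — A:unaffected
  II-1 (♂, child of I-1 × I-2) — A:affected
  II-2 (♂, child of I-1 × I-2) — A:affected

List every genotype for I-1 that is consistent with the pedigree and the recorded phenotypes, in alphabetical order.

A/I-1 ? ·: X^AX^a|X^aX^a
A/I-2 un ·: X^AY
A/II-1 aff I-1×I-2: X^aY
A/II-2 aff I-1×I-2: X^aY
⇒ A over [I-1,I-2,II-1,II-2]: 2 consistent

I-1 ∈ {X^AX^a, X^aX^a}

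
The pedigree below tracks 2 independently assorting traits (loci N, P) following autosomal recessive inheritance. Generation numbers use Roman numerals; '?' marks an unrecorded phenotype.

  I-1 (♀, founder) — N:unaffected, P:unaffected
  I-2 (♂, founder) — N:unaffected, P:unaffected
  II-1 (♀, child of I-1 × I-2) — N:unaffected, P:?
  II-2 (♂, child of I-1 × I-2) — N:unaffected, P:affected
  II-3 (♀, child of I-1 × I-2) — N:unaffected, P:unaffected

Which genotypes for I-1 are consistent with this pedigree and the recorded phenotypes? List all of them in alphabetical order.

N/I-1 un ·: NN|Nn
N/I-2 un ·: NN|Nn
N/II-1 un I-1×I-2: NN|Nn
N/II-2 un I-1×I-2: NN|Nn
N/II-3 un I-1×I-2: NN|Nn
⇒ N over [I-1,I-2,II-1,II-2,II-3]: 25 consistent
P/I-1 un ·: Pp
P/I-2 un ·: Pp
P/II-1 ? I-1×I-2: PP|Pp|pp
P/II-2 aff I-1×I-2: pp
P/II-3 un I-1×I-2: PP|Pp
⇒ P over [I-1,I-2,II-1,II-2,II-3]: 6 consistent

I-1 ∈ {NN Pp, Nn Pp}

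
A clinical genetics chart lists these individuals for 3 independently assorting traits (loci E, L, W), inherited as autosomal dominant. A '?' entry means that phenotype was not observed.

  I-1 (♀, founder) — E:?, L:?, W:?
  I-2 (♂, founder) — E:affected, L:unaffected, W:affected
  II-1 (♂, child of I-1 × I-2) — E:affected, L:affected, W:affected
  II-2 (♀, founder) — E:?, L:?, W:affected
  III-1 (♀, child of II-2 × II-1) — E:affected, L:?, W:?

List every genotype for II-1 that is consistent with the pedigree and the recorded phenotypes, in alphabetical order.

II-1 ∈ {EE Ll WW, EE Ll Ww, Ee Ll WW, Ee Ll Ww}

E/I-1 ? ·: ee|Ee|EE
E/I-2 aff ·: Ee|EE
E/II-1 aff I-1×I-2: Ee|EE
E/II-2 ? ·: ee|Ee|EE
E/III-1 aff II-2×II-1: Ee|EE
⇒ E over [I-1,I-2,II-1,II-2,III-1]: 41 consistent
L/I-1 ? ·: Ll|LL
L/I-2 un ·: ll
L/II-1 aff I-1×I-2: Ll
L/II-2 ? ·: ll|Ll|LL
L/III-1 ? II-2×II-1: ll|Ll|LL
⇒ L over [I-1,I-2,II-1,II-2,III-1]: 14 consistent
W/I-1 ? ·: ww|Ww|WW
W/I-2 aff ·: Ww|WW
W/II-1 aff I-1×I-2: Ww|WW
W/II-2 aff ·: Ww|WW
W/III-1 ? II-2×II-1: ww|Ww|WW
⇒ W over [I-1,I-2,II-1,II-2,III-1]: 37 consistent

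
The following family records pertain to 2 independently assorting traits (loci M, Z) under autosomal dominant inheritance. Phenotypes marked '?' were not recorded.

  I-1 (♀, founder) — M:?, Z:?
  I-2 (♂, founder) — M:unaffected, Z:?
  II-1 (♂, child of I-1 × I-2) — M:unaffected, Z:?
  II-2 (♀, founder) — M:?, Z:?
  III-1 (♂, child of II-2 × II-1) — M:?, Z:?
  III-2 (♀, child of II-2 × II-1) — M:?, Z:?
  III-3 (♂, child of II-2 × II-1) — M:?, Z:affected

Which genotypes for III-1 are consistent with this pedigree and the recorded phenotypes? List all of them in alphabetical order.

III-1 ∈ {Mm ZZ, Mm Zz, Mm zz, mm ZZ, mm Zz, mm zz}

M/I-1 ? ·: mm|Mm
M/I-2 un ·: mm
M/II-1 un I-1×I-2: mm
M/II-2 ? ·: mm|Mm|MM
M/III-1 ? II-2×II-1: mm|Mm
M/III-2 ? II-2×II-1: mm|Mm
M/III-3 ? II-2×II-1: mm|Mm
⇒ M over [I-1,I-2,II-1,II-2,III-1,III-2,III-3]: 20 consistent
Z/I-1 ? ·: zz|Zz|ZZ
Z/I-2 ? ·: zz|Zz|ZZ
Z/II-1 ? I-1×I-2: zz|Zz|ZZ
Z/II-2 ? ·: zz|Zz|ZZ
Z/III-1 ? II-2×II-1: zz|Zz|ZZ
Z/III-2 ? II-2×II-1: zz|Zz|ZZ
Z/III-3 aff II-2×II-1: Zz|ZZ
⇒ Z over [I-1,I-2,II-1,II-2,III-1,III-2,III-3]: 270 consistent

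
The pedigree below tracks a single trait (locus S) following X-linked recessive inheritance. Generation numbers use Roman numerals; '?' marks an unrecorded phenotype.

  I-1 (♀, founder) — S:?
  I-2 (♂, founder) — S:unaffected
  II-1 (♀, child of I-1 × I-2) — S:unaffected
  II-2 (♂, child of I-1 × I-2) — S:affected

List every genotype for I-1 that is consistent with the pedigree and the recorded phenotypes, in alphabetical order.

I-1 ∈ {X^SX^s, X^sX^s}

S/I-1 ? ·: X^SX^s|X^sX^s
S/I-2 un ·: X^SY
S/II-1 un I-1×I-2: X^SX^S|X^SX^s
S/II-2 aff I-1×I-2: X^sY
⇒ S over [I-1,I-2,II-1,II-2]: 3 consistent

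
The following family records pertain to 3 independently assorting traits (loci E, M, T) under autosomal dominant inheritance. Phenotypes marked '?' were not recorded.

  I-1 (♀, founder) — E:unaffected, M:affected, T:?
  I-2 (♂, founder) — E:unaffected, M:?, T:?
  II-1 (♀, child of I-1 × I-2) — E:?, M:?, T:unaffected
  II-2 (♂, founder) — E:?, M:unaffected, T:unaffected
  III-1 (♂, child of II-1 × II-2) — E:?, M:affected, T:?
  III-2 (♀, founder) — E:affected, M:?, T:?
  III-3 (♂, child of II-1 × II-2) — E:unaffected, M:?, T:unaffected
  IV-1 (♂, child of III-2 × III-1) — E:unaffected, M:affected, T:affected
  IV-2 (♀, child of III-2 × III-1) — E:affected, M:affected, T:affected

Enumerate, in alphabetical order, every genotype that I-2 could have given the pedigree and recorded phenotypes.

E/I-1 un ·: ee
E/I-2 un ·: ee
E/II-1 ? I-1×I-2: ee
E/II-2 ? ·: ee|Ee
E/III-1 ? II-1×II-2: ee|Ee
E/III-2 aff ·: Ee
E/III-3 un II-1×II-2: ee
E/IV-1 un III-2×III-1: ee
E/IV-2 aff III-2×III-1: Ee|EE
⇒ E over [I-1,I-2,II-1,II-2,III-1,III-2,III-3,IV-1,IV-2]: 4 consistent
M/I-1 aff ·: Mm|MM
M/I-2 ? ·: mm|Mm|MM
M/II-1 ? I-1×I-2: Mm|MM
M/II-2 un ·: mm
M/III-1 aff II-1×II-2: Mm
M/III-2 ? ·: mm|Mm|MM
M/III-3 ? II-1×II-2: mm|Mm
M/IV-1 aff III-2×III-1: Mm|MM
M/IV-2 aff III-2×III-1: Mm|MM
⇒ M over [I-1,I-2,II-1,II-2,III-1,III-2,III-3,IV-1,IV-2]: 126 consistent
T/I-1 ? ·: tt|Tt
T/I-2 ? ·: tt|Tt
T/II-1 un I-1×I-2: tt
T/II-2 un ·: tt
T/III-1 ? II-1×II-2: tt
T/III-2 ? ·: Tt|TT
T/III-3 un II-1×II-2: tt
T/IV-1 aff III-2×III-1: Tt
T/IV-2 aff III-2×III-1: Tt
⇒ T over [I-1,I-2,II-1,II-2,III-1,III-2,III-3,IV-1,IV-2]: 8 consistent

I-2 ∈ {ee MM Tt, ee MM tt, ee Mm Tt, ee Mm tt, ee mm Tt, ee mm tt}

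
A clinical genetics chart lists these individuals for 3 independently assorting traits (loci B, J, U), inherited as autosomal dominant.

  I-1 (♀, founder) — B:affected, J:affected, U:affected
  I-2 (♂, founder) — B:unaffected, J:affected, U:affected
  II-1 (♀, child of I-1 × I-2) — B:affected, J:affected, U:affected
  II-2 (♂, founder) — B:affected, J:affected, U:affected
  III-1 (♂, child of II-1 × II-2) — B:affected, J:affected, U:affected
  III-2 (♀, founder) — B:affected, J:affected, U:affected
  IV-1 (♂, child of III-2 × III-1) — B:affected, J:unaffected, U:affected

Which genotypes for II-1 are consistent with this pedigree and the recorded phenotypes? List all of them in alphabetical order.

B/I-1 aff ·: Bb|BB
B/I-2 un ·: bb
B/II-1 aff I-1×I-2: Bb
B/II-2 aff ·: Bb|BB
B/III-1 aff II-1×II-2: Bb|BB
B/III-2 aff ·: Bb|BB
B/IV-1 aff III-2×III-1: Bb|BB
⇒ B over [I-1,I-2,II-1,II-2,III-1,III-2,IV-1]: 28 consistent
J/I-1 aff ·: Jj|JJ
J/I-2 aff ·: Jj|JJ
J/II-1 aff I-1×I-2: Jj|JJ
J/II-2 aff ·: Jj|JJ
J/III-1 aff II-1×II-2: Jj
J/III-2 aff ·: Jj
J/IV-1 un III-2×III-1: jj
⇒ J over [I-1,I-2,II-1,II-2,III-1,III-2,IV-1]: 10 consistent
U/I-1 aff ·: Uu|UU
U/I-2 aff ·: Uu|UU
U/II-1 aff I-1×I-2: Uu|UU
U/II-2 aff ·: Uu|UU
U/III-1 aff II-1×II-2: Uu|UU
U/III-2 aff ·: Uu|UU
U/IV-1 aff III-2×III-1: Uu|UU
⇒ U over [I-1,I-2,II-1,II-2,III-1,III-2,IV-1]: 82 consistent

II-1 ∈ {Bb JJ UU, Bb JJ Uu, Bb Jj UU, Bb Jj Uu}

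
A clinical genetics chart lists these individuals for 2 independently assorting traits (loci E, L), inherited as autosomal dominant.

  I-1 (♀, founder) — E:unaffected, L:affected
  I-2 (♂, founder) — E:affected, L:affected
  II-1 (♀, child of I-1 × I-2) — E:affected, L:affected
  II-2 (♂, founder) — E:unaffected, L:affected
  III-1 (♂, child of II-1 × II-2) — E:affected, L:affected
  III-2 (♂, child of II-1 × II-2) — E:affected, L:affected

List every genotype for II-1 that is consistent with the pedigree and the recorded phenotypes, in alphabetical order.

II-1 ∈ {Ee LL, Ee Ll}

E/I-1 un ·: ee
E/I-2 aff ·: Ee|EE
E/II-1 aff I-1×I-2: Ee
E/II-2 un ·: ee
E/III-1 aff II-1×II-2: Ee
E/III-2 aff II-1×II-2: Ee
⇒ E over [I-1,I-2,II-1,II-2,III-1,III-2]: 2 consistent
L/I-1 aff ·: Ll|LL
L/I-2 aff ·: Ll|LL
L/II-1 aff I-1×I-2: Ll|LL
L/II-2 aff ·: Ll|LL
L/III-1 aff II-1×II-2: Ll|LL
L/III-2 aff II-1×II-2: Ll|LL
⇒ L over [I-1,I-2,II-1,II-2,III-1,III-2]: 44 consistent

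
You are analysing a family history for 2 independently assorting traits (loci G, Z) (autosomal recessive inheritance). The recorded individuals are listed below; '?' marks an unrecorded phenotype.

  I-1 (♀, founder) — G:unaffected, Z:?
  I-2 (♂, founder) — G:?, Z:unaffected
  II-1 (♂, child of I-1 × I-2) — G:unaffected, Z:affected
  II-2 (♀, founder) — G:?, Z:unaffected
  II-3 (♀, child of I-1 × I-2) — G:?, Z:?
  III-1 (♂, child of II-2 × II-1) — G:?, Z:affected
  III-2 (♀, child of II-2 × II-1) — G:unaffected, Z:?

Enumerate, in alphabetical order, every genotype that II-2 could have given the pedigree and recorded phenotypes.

G/I-1 un ·: GG|Gg
G/I-2 ? ·: GG|Gg|gg
G/II-1 un I-1×I-2: GG|Gg
G/II-2 ? ·: GG|Gg|gg
G/II-3 ? I-1×I-2: GG|Gg|gg
G/III-1 ? II-2×II-1: GG|Gg|gg
G/III-2 un II-2×II-1: GG|Gg
⇒ G over [I-1,I-2,II-1,II-2,II-3,III-1,III-2]: 168 consistent
Z/I-1 ? ·: Zz|zz
Z/I-2 un ·: Zz
Z/II-1 aff I-1×I-2: zz
Z/II-2 un ·: Zz
Z/II-3 ? I-1×I-2: ZZ|Zz|zz
Z/III-1 aff II-2×II-1: zz
Z/III-2 ? II-2×II-1: Zz|zz
⇒ Z over [I-1,I-2,II-1,II-2,II-3,III-1,III-2]: 10 consistent

II-2 ∈ {GG Zz, Gg Zz, gg Zz}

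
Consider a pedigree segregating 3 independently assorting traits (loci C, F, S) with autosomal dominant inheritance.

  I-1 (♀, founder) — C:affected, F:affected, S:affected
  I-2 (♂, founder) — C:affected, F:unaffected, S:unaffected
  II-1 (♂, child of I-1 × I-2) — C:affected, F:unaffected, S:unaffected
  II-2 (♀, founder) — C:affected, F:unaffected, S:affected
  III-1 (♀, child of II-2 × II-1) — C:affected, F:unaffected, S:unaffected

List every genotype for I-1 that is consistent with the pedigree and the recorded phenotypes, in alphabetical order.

I-1 ∈ {CC Ff Ss, Cc Ff Ss}

C/I-1 aff ·: Cc|CC
C/I-2 aff ·: Cc|CC
C/II-1 aff I-1×I-2: Cc|CC
C/II-2 aff ·: Cc|CC
C/III-1 aff II-2×II-1: Cc|CC
⇒ C over [I-1,I-2,II-1,II-2,III-1]: 24 consistent
F/I-1 aff ·: Ff
F/I-2 un ·: ff
F/II-1 un I-1×I-2: ff
F/II-2 un ·: ff
F/III-1 un II-2×II-1: ff
⇒ F over [I-1,I-2,II-1,II-2,III-1]: 1 consistent
S/I-1 aff ·: Ss
S/I-2 un ·: ss
S/II-1 un I-1×I-2: ss
S/II-2 aff ·: Ss
S/III-1 un II-2×II-1: ss
⇒ S over [I-1,I-2,II-1,II-2,III-1]: 1 consistent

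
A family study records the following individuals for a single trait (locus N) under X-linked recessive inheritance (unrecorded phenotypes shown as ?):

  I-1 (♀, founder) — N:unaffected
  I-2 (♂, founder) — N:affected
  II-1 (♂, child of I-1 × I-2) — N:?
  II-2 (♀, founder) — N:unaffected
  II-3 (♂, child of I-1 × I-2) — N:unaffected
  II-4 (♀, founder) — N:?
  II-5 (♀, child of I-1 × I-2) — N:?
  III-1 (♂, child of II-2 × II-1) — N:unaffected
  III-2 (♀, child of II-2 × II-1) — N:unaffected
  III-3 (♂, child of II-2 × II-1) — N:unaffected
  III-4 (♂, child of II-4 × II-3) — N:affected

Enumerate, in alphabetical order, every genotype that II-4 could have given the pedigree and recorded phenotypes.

N/I-1 un ·: X^NX^N|X^NX^n
N/I-2 aff ·: X^nY
N/II-1 ? I-1×I-2: X^NY|X^nY
N/II-2 un ·: X^NX^N|X^NX^n
N/II-3 un I-1×I-2: X^NY
N/II-4 ? ·: X^NX^n|X^nX^n
N/II-5 ? I-1×I-2: X^NX^n|X^nX^n
N/III-1 un II-2×II-1: X^NY
N/III-2 un II-2×II-1: X^NX^N|X^NX^n
N/III-3 un II-2×II-1: X^NY
N/III-4 aff II-4×II-3: X^nY
⇒ N over [I-1,I-2,II-1,II-2,II-3,II-4,II-5,III-1,III-2,III-3,III-4]: 26 consistent

II-4 ∈ {X^NX^n, X^nX^n}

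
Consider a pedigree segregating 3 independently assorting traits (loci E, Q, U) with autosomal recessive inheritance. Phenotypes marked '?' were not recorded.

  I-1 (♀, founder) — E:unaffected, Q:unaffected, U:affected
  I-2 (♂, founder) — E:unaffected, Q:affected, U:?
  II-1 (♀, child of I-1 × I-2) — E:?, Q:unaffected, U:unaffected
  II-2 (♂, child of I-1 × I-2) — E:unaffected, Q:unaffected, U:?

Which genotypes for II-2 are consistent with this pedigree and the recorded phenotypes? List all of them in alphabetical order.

E/I-1 un ·: EE|Ee
E/I-2 un ·: EE|Ee
E/II-1 ? I-1×I-2: EE|Ee|ee
E/II-2 un I-1×I-2: EE|Ee
⇒ E over [I-1,I-2,II-1,II-2]: 15 consistent
Q/I-1 un ·: QQ|Qq
Q/I-2 aff ·: qq
Q/II-1 un I-1×I-2: Qq
Q/II-2 un I-1×I-2: Qq
⇒ Q over [I-1,I-2,II-1,II-2]: 2 consistent
U/I-1 aff ·: uu
U/I-2 ? ·: UU|Uu
U/II-1 un I-1×I-2: Uu
U/II-2 ? I-1×I-2: Uu|uu
⇒ U over [I-1,I-2,II-1,II-2]: 3 consistent

II-2 ∈ {EE Qq Uu, EE Qq uu, Ee Qq Uu, Ee Qq uu}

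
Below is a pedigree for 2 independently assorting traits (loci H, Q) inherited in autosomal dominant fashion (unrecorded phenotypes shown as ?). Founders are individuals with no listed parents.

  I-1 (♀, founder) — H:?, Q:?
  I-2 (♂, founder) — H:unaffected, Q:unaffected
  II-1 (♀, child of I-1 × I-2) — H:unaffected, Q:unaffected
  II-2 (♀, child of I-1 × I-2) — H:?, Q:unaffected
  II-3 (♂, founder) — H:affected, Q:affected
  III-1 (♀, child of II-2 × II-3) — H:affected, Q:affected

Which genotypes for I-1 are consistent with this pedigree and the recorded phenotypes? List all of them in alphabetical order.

I-1 ∈ {Hh Qq, Hh qq, hh Qq, hh qq}

H/I-1 ? ·: hh|Hh
H/I-2 un ·: hh
H/II-1 un I-1×I-2: hh
H/II-2 ? I-1×I-2: hh|Hh
H/II-3 aff ·: Hh|HH
H/III-1 aff II-2×II-3: Hh|HH
⇒ H over [I-1,I-2,II-1,II-2,II-3,III-1]: 8 consistent
Q/I-1 ? ·: qq|Qq
Q/I-2 un ·: qq
Q/II-1 un I-1×I-2: qq
Q/II-2 un I-1×I-2: qq
Q/II-3 aff ·: Qq|QQ
Q/III-1 aff II-2×II-3: Qq
⇒ Q over [I-1,I-2,II-1,II-2,II-3,III-1]: 4 consistent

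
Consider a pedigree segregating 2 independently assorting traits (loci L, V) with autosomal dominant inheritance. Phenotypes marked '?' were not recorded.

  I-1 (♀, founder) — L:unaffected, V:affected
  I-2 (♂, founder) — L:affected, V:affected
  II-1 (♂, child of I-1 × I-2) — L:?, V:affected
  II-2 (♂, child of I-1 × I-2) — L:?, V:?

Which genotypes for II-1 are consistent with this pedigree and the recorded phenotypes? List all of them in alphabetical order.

L/I-1 un ·: ll
L/I-2 aff ·: Ll|LL
L/II-1 ? I-1×I-2: ll|Ll
L/II-2 ? I-1×I-2: ll|Ll
⇒ L over [I-1,I-2,II-1,II-2]: 5 consistent
V/I-1 aff ·: Vv|VV
V/I-2 aff ·: Vv|VV
V/II-1 aff I-1×I-2: Vv|VV
V/II-2 ? I-1×I-2: vv|Vv|VV
⇒ V over [I-1,I-2,II-1,II-2]: 15 consistent

II-1 ∈ {Ll VV, Ll Vv, ll VV, ll Vv}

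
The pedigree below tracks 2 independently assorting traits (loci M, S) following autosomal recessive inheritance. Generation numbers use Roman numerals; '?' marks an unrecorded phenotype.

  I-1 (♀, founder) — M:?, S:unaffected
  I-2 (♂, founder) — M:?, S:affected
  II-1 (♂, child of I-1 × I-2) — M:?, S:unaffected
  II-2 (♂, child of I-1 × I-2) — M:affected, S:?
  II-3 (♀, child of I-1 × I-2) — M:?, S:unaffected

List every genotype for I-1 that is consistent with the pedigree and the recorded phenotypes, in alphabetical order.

M/I-1 ? ·: Mm|mm
M/I-2 ? ·: Mm|mm
M/II-1 ? I-1×I-2: MM|Mm|mm
M/II-2 aff I-1×I-2: mm
M/II-3 ? I-1×I-2: MM|Mm|mm
⇒ M over [I-1,I-2,II-1,II-2,II-3]: 18 consistent
S/I-1 un ·: SS|Ss
S/I-2 aff ·: ss
S/II-1 un I-1×I-2: Ss
S/II-2 ? I-1×I-2: Ss|ss
S/II-3 un I-1×I-2: Ss
⇒ S over [I-1,I-2,II-1,II-2,II-3]: 3 consistent

I-1 ∈ {Mm SS, Mm Ss, mm SS, mm Ss}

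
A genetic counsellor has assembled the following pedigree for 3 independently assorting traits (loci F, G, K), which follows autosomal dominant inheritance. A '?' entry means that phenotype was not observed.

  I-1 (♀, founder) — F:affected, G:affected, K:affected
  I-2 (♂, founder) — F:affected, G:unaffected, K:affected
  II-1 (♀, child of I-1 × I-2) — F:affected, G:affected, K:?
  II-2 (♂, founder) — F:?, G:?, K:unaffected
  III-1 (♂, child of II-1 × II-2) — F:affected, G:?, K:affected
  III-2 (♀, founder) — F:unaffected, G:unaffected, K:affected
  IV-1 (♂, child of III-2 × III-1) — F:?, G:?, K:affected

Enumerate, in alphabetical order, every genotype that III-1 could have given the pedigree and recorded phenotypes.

F/I-1 aff ·: Ff|FF
F/I-2 aff ·: Ff|FF
F/II-1 aff I-1×I-2: Ff|FF
F/II-2 ? ·: ff|Ff|FF
F/III-1 aff II-1×II-2: Ff|FF
F/III-2 un ·: ff
F/IV-1 ? III-2×III-1: ff|Ff
⇒ F over [I-1,I-2,II-1,II-2,III-1,III-2,IV-1]: 48 consistent
G/I-1 aff ·: Gg|GG
G/I-2 un ·: gg
G/II-1 aff I-1×I-2: Gg
G/II-2 ? ·: gg|Gg|GG
G/III-1 ? II-1×II-2: gg|Gg|GG
G/III-2 un ·: gg
G/IV-1 ? III-2×III-1: gg|Gg
⇒ G over [I-1,I-2,II-1,II-2,III-1,III-2,IV-1]: 20 consistent
K/I-1 aff ·: Kk|KK
K/I-2 aff ·: Kk|KK
K/II-1 ? I-1×I-2: Kk|KK
K/II-2 un ·: kk
K/III-1 aff II-1×II-2: Kk
K/III-2 aff ·: Kk|KK
K/IV-1 aff III-2×III-1: Kk|KK
⇒ K over [I-1,I-2,II-1,II-2,III-1,III-2,IV-1]: 28 consistent

III-1 ∈ {FF GG Kk, FF Gg Kk, FF gg Kk, Ff GG Kk, Ff Gg Kk, Ff gg Kk}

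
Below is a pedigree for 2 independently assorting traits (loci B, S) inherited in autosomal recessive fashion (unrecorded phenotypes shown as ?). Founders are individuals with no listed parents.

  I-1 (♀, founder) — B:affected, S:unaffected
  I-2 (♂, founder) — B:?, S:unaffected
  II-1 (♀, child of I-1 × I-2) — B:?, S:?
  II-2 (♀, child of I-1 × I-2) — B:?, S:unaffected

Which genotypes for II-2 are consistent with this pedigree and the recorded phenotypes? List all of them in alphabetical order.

II-2 ∈ {Bb SS, Bb Ss, bb SS, bb Ss}

B/I-1 aff ·: bb
B/I-2 ? ·: BB|Bb|bb
B/II-1 ? I-1×I-2: Bb|bb
B/II-2 ? I-1×I-2: Bb|bb
⇒ B over [I-1,I-2,II-1,II-2]: 6 consistent
S/I-1 un ·: SS|Ss
S/I-2 un ·: SS|Ss
S/II-1 ? I-1×I-2: SS|Ss|ss
S/II-2 un I-1×I-2: SS|Ss
⇒ S over [I-1,I-2,II-1,II-2]: 15 consistent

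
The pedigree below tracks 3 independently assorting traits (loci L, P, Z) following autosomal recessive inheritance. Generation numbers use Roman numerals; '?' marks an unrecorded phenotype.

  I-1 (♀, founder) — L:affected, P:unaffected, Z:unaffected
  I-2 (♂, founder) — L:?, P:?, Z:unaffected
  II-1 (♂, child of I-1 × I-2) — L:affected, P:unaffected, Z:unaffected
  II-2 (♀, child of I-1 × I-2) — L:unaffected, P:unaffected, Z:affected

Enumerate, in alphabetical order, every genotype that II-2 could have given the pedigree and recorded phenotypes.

L/I-1 aff ·: ll
L/I-2 ? ·: Ll
L/II-1 aff I-1×I-2: ll
L/II-2 un I-1×I-2: Ll
⇒ L over [I-1,I-2,II-1,II-2]: 1 consistent
P/I-1 un ·: PP|Pp
P/I-2 ? ·: PP|Pp|pp
P/II-1 un I-1×I-2: PP|Pp
P/II-2 un I-1×I-2: PP|Pp
⇒ P over [I-1,I-2,II-1,II-2]: 15 consistent
Z/I-1 un ·: Zz
Z/I-2 un ·: Zz
Z/II-1 un I-1×I-2: ZZ|Zz
Z/II-2 aff I-1×I-2: zz
⇒ Z over [I-1,I-2,II-1,II-2]: 2 consistent

II-2 ∈ {Ll PP zz, Ll Pp zz}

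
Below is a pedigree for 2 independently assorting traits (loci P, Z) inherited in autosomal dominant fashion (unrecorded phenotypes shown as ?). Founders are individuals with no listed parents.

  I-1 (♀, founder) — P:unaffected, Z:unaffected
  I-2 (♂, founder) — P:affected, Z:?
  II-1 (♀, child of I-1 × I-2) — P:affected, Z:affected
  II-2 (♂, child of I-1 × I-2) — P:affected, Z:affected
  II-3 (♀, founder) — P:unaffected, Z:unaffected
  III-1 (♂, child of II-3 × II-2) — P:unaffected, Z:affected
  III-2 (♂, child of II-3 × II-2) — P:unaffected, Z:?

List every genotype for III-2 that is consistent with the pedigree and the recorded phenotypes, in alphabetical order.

III-2 ∈ {pp Zz, pp zz}

P/I-1 un ·: pp
P/I-2 aff ·: Pp|PP
P/II-1 aff I-1×I-2: Pp
P/II-2 aff I-1×I-2: Pp
P/II-3 un ·: pp
P/III-1 un II-3×II-2: pp
P/III-2 un II-3×II-2: pp
⇒ P over [I-1,I-2,II-1,II-2,II-3,III-1,III-2]: 2 consistent
Z/I-1 un ·: zz
Z/I-2 ? ·: Zz|ZZ
Z/II-1 aff I-1×I-2: Zz
Z/II-2 aff I-1×I-2: Zz
Z/II-3 un ·: zz
Z/III-1 aff II-3×II-2: Zz
Z/III-2 ? II-3×II-2: zz|Zz
⇒ Z over [I-1,I-2,II-1,II-2,II-3,III-1,III-2]: 4 consistent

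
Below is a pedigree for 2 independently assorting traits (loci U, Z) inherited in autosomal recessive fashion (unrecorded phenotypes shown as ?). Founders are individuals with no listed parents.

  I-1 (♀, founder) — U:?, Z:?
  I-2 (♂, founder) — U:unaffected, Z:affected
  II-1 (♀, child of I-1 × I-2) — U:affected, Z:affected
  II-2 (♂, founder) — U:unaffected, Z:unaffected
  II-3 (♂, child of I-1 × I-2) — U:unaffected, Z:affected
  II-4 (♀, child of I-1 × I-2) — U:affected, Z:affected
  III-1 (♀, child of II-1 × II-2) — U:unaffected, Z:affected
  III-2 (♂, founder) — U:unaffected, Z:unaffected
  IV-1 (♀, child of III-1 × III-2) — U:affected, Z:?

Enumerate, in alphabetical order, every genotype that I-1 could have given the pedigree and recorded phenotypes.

I-1 ∈ {Uu Zz, Uu zz, uu Zz, uu zz}

U/I-1 ? ·: Uu|uu
U/I-2 un ·: Uu
U/II-1 aff I-1×I-2: uu
U/II-2 un ·: UU|Uu
U/II-3 un I-1×I-2: UU|Uu
U/II-4 aff I-1×I-2: uu
U/III-1 un II-1×II-2: Uu
U/III-2 un ·: Uu
U/IV-1 aff III-1×III-2: uu
⇒ U over [I-1,I-2,II-1,II-2,II-3,II-4,III-1,III-2,IV-1]: 6 consistent
Z/I-1 ? ·: Zz|zz
Z/I-2 aff ·: zz
Z/II-1 aff I-1×I-2: zz
Z/II-2 un ·: Zz
Z/II-3 aff I-1×I-2: zz
Z/II-4 aff I-1×I-2: zz
Z/III-1 aff II-1×II-2: zz
Z/III-2 un ·: ZZ|Zz
Z/IV-1 ? III-1×III-2: Zz|zz
⇒ Z over [I-1,I-2,II-1,II-2,II-3,II-4,III-1,III-2,IV-1]: 6 consistent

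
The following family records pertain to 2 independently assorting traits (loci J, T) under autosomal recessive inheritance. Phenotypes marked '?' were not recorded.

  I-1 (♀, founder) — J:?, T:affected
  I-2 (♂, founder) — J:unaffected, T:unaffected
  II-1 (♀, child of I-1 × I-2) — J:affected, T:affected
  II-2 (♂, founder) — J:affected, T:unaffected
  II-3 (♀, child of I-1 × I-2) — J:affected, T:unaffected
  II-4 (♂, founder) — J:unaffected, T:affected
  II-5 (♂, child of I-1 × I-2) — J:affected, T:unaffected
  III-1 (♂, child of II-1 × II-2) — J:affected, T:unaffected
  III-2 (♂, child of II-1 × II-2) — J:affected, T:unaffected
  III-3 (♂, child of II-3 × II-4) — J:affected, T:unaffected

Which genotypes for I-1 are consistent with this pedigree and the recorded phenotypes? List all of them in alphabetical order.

I-1 ∈ {Jj tt, jj tt}

J/I-1 ? ·: Jj|jj
J/I-2 un ·: Jj
J/II-1 aff I-1×I-2: jj
J/II-2 aff ·: jj
J/II-3 aff I-1×I-2: jj
J/II-4 un ·: Jj
J/II-5 aff I-1×I-2: jj
J/III-1 aff II-1×II-2: jj
J/III-2 aff II-1×II-2: jj
J/III-3 aff II-3×II-4: jj
⇒ J over [I-1,I-2,II-1,II-2,II-3,II-4,II-5,III-1,III-2,III-3]: 2 consistent
T/I-1 aff ·: tt
T/I-2 un ·: Tt
T/II-1 aff I-1×I-2: tt
T/II-2 un ·: TT|Tt
T/II-3 un I-1×I-2: Tt
T/II-4 aff ·: tt
T/II-5 un I-1×I-2: Tt
T/III-1 un II-1×II-2: Tt
T/III-2 un II-1×II-2: Tt
T/III-3 un II-3×II-4: Tt
⇒ T over [I-1,I-2,II-1,II-2,II-3,II-4,II-5,III-1,III-2,III-3]: 2 consistent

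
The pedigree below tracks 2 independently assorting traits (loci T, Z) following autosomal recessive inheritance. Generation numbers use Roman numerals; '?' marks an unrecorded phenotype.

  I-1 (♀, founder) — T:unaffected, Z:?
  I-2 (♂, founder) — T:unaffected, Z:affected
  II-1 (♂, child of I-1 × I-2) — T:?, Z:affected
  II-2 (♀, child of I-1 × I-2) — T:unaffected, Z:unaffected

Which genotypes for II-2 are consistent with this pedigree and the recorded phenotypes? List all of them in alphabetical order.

T/I-1 un ·: TT|Tt
T/I-2 un ·: TT|Tt
T/II-1 ? I-1×I-2: TT|Tt|tt
T/II-2 un I-1×I-2: TT|Tt
⇒ T over [I-1,I-2,II-1,II-2]: 15 consistent
Z/I-1 ? ·: Zz
Z/I-2 aff ·: zz
Z/II-1 aff I-1×I-2: zz
Z/II-2 un I-1×I-2: Zz
⇒ Z over [I-1,I-2,II-1,II-2]: 1 consistent

II-2 ∈ {TT Zz, Tt Zz}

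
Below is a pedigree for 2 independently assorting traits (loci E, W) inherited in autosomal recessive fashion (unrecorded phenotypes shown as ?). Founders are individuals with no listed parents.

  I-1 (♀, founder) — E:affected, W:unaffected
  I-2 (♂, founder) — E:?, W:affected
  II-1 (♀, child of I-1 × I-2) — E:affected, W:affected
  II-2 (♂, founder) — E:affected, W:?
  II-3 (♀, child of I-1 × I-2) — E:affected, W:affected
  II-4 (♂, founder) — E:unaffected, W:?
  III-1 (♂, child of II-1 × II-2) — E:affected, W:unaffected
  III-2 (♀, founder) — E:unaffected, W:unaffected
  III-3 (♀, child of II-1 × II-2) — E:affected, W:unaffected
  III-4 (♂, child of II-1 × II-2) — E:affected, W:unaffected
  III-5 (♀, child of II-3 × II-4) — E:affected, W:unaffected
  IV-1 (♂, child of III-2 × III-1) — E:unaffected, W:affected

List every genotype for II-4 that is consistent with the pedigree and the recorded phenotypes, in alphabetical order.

II-4 ∈ {Ee WW, Ee Ww}

E/I-1 aff ·: ee
E/I-2 ? ·: Ee|ee
E/II-1 aff I-1×I-2: ee
E/II-2 aff ·: ee
E/II-3 aff I-1×I-2: ee
E/II-4 un ·: Ee
E/III-1 aff II-1×II-2: ee
E/III-2 un ·: EE|Ee
E/III-3 aff II-1×II-2: ee
E/III-4 aff II-1×II-2: ee
E/III-5 aff II-3×II-4: ee
E/IV-1 un III-2×III-1: Ee
⇒ E over [I-1,I-2,II-1,II-2,II-3,II-4,III-1,III-2,III-3,III-4,III-5,IV-1]: 4 consistent
W/I-1 un ·: Ww
W/I-2 aff ·: ww
W/II-1 aff I-1×I-2: ww
W/II-2 ? ·: WW|Ww
W/II-3 aff I-1×I-2: ww
W/II-4 ? ·: WW|Ww
W/III-1 un II-1×II-2: Ww
W/III-2 un ·: Ww
W/III-3 un II-1×II-2: Ww
W/III-4 un II-1×II-2: Ww
W/III-5 un II-3×II-4: Ww
W/IV-1 aff III-2×III-1: ww
⇒ W over [I-1,I-2,II-1,II-2,II-3,II-4,III-1,III-2,III-3,III-4,III-5,IV-1]: 4 consistent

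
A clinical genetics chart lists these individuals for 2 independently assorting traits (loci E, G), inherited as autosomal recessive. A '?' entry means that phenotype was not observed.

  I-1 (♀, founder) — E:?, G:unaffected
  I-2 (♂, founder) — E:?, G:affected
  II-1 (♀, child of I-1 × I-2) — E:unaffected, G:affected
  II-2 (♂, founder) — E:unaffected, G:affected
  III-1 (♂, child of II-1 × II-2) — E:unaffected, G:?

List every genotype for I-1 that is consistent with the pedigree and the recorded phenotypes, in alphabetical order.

E/I-1 ? ·: EE|Ee|ee
E/I-2 ? ·: EE|Ee|ee
E/II-1 un I-1×I-2: EE|Ee
E/II-2 un ·: EE|Ee
E/III-1 un II-1×II-2: EE|Ee
⇒ E over [I-1,I-2,II-1,II-2,III-1]: 40 consistent
G/I-1 un ·: Gg
G/I-2 aff ·: gg
G/II-1 aff I-1×I-2: gg
G/II-2 aff ·: gg
G/III-1 ? II-1×II-2: gg
⇒ G over [I-1,I-2,II-1,II-2,III-1]: 1 consistent

I-1 ∈ {EE Gg, Ee Gg, ee Gg}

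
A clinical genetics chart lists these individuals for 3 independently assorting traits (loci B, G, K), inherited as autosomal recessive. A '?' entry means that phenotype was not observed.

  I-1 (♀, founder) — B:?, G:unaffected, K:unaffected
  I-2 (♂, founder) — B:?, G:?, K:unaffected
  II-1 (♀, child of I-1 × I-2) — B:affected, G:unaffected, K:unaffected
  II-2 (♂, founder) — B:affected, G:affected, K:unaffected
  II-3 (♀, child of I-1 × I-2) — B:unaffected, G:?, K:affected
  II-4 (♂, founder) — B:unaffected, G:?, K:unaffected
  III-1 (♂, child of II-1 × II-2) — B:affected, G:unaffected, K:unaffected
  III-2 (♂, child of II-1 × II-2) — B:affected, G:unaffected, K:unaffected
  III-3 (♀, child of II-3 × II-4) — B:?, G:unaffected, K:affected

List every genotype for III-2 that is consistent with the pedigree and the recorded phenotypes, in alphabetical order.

III-2 ∈ {bb Gg KK, bb Gg Kk}

B/I-1 ? ·: Bb|bb
B/I-2 ? ·: Bb|bb
B/II-1 aff I-1×I-2: bb
B/II-2 aff ·: bb
B/II-3 un I-1×I-2: BB|Bb
B/II-4 un ·: BB|Bb
B/III-1 aff II-1×II-2: bb
B/III-2 aff II-1×II-2: bb
B/III-3 ? II-3×II-4: BB|Bb|bb
⇒ B over [I-1,I-2,II-1,II-2,II-3,II-4,III-1,III-2,III-3]: 18 consistent
G/I-1 un ·: GG|Gg
G/I-2 ? ·: GG|Gg|gg
G/II-1 un I-1×I-2: GG|Gg
G/II-2 aff ·: gg
G/II-3 ? I-1×I-2: GG|Gg|gg
G/II-4 ? ·: GG|Gg|gg
G/III-1 un II-1×II-2: Gg
G/III-2 un II-1×II-2: Gg
G/III-3 un II-3×II-4: GG|Gg
⇒ G over [I-1,I-2,II-1,II-2,II-3,II-4,III-1,III-2,III-3]: 74 consistent
K/I-1 un ·: Kk
K/I-2 un ·: Kk
K/II-1 un I-1×I-2: KK|Kk
K/II-2 un ·: KK|Kk
K/II-3 aff I-1×I-2: kk
K/II-4 un ·: Kk
K/III-1 un II-1×II-2: KK|Kk
K/III-2 un II-1×II-2: KK|Kk
K/III-3 aff II-3×II-4: kk
⇒ K over [I-1,I-2,II-1,II-2,II-3,II-4,III-1,III-2,III-3]: 13 consistent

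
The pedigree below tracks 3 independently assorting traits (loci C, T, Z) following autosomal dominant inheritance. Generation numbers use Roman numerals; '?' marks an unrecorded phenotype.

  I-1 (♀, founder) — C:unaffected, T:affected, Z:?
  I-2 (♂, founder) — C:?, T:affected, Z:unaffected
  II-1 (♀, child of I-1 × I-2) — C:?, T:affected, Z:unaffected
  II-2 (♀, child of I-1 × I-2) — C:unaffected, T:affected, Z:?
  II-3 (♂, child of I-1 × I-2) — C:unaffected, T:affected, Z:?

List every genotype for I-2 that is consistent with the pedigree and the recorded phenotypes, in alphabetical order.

I-2 ∈ {Cc TT zz, Cc Tt zz, cc TT zz, cc Tt zz}

C/I-1 un ·: cc
C/I-2 ? ·: cc|Cc
C/II-1 ? I-1×I-2: cc|Cc
C/II-2 un I-1×I-2: cc
C/II-3 un I-1×I-2: cc
⇒ C over [I-1,I-2,II-1,II-2,II-3]: 3 consistent
T/I-1 aff ·: Tt|TT
T/I-2 aff ·: Tt|TT
T/II-1 aff I-1×I-2: Tt|TT
T/II-2 aff I-1×I-2: Tt|TT
T/II-3 aff I-1×I-2: Tt|TT
⇒ T over [I-1,I-2,II-1,II-2,II-3]: 25 consistent
Z/I-1 ? ·: zz|Zz
Z/I-2 un ·: zz
Z/II-1 un I-1×I-2: zz
Z/II-2 ? I-1×I-2: zz|Zz
Z/II-3 ? I-1×I-2: zz|Zz
⇒ Z over [I-1,I-2,II-1,II-2,II-3]: 5 consistent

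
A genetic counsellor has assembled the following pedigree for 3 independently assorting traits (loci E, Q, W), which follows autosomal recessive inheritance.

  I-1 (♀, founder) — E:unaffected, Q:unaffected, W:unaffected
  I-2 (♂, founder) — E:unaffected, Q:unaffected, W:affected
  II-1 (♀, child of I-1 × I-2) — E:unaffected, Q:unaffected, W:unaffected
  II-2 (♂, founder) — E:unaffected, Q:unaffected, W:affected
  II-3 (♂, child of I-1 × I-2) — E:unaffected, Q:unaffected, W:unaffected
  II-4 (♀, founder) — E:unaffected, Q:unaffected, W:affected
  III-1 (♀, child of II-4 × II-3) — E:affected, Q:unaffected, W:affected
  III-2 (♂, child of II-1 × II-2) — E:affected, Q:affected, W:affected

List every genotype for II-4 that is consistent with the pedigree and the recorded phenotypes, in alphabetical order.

II-4 ∈ {Ee QQ ww, Ee Qq ww}

E/I-1 un ·: EE|Ee
E/I-2 un ·: EE|Ee
E/II-1 un I-1×I-2: Ee
E/II-2 un ·: Ee
E/II-3 un I-1×I-2: Ee
E/II-4 un ·: Ee
E/III-1 aff II-4×II-3: ee
E/III-2 aff II-1×II-2: ee
⇒ E over [I-1,I-2,II-1,II-2,II-3,II-4,III-1,III-2]: 3 consistent
Q/I-1 un ·: QQ|Qq
Q/I-2 un ·: QQ|Qq
Q/II-1 un I-1×I-2: Qq
Q/II-2 un ·: Qq
Q/II-3 un I-1×I-2: QQ|Qq
Q/II-4 un ·: QQ|Qq
Q/III-1 un II-4×II-3: QQ|Qq
Q/III-2 aff II-1×II-2: qq
⇒ Q over [I-1,I-2,II-1,II-2,II-3,II-4,III-1,III-2]: 21 consistent
W/I-1 un ·: WW|Ww
W/I-2 aff ·: ww
W/II-1 un I-1×I-2: Ww
W/II-2 aff ·: ww
W/II-3 un I-1×I-2: Ww
W/II-4 aff ·: ww
W/III-1 aff II-4×II-3: ww
W/III-2 aff II-1×II-2: ww
⇒ W over [I-1,I-2,II-1,II-2,II-3,II-4,III-1,III-2]: 2 consistent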